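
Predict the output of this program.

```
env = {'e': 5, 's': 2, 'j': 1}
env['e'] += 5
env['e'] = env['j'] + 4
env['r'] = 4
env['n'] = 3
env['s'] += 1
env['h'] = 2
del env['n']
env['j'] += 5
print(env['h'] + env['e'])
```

env['e'] = 5+5 = 10 → {'e': 10, 's': 2, 'j': 1}
env['e'] = env['j']+4 = 5 → {'e': 5, 's': 2, 'j': 1}
env['r'] = 4 → {'e': 5, 's': 2, 'j': 1, 'r': 4}
env['n'] = 3 → {'e': 5, 's': 2, 'j': 1, 'r': 4, 'n': 3}
env['s'] = 2+1 = 3 → {'e': 5, 's': 3, 'j': 1, 'r': 4, 'n': 3}
env['h'] = 2 → {'e': 5, 's': 3, 'j': 1, 'r': 4, 'n': 3, 'h': 2}
del 'n' → {'e': 5, 's': 3, 'j': 1, 'r': 4, 'h': 2}
env['j'] = 1+5 = 6 → {'e': 5, 's': 3, 'j': 6, 'r': 4, 'h': 2}
env['h']+env['e'] = 2+5 = 7

7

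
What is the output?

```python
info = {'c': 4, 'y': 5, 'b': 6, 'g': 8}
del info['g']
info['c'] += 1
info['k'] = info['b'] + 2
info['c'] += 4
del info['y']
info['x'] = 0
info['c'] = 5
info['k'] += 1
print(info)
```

del 'g' → {'c': 4, 'y': 5, 'b': 6}
info['c'] = 4+1 = 5 → {'c': 5, 'y': 5, 'b': 6}
info['k'] = info['b']+2 = 8 → {'c': 5, 'y': 5, 'b': 6, 'k': 8}
info['c'] = 5+4 = 9 → {'c': 9, 'y': 5, 'b': 6, 'k': 8}
del 'y' → {'c': 9, 'b': 6, 'k': 8}
info['x'] = 0 → {'c': 9, 'b': 6, 'k': 8, 'x': 0}
info['c'] = 5 → {'c': 5, 'b': 6, 'k': 8, 'x': 0}
info['k'] = 8+1 = 9 → {'c': 5, 'b': 6, 'k': 9, 'x': 0}

{'c': 5, 'b': 6, 'k': 9, 'x': 0}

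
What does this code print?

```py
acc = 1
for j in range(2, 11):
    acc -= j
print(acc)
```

-53

j=2: acc = 1-2 = -1
j=3: acc = (-1)-3 = -4
j=4: acc = (-4)-4 = -8
j=5: acc = (-8)-5 = -13
j=6: acc = (-13)-6 = -19
j=7: acc = (-19)-7 = -26
j=8: acc = (-26)-8 = -34
j=9: acc = (-34)-9 = -43
j=10: acc = (-43)-10 = -53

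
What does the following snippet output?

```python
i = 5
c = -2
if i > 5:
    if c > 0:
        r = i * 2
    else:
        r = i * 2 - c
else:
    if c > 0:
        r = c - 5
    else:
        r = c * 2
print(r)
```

-4

i=5, c=-2
i > 5 is False; c > 0 is False
→ r = c * 2 = -4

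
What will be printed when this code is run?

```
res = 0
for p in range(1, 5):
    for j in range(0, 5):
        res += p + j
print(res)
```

90

p=1,j=0: res = 0+1 = 1
p=1,j=1: res = 1+2 = 3
p=1,j=2: res = 3+3 = 6
p=1,j=3: res = 6+4 = 10
p=1,j=4: res = 10+5 = 15
p=2,j=0: res = 15+2 = 17
p=2,j=1: res = 17+3 = 20
p=2,j=2: res = 20+4 = 24
p=2,j=3: res = 24+5 = 29
p=2,j=4: res = 29+6 = 35
p=3,j=0: res = 35+3 = 38
p=3,j=1: res = 38+4 = 42
p=3,j=2: res = 42+5 = 47
p=3,j=3: res = 47+6 = 53
p=3,j=4: res = 53+7 = 60
p=4,j=0: res = 60+4 = 64
p=4,j=1: res = 64+5 = 69
p=4,j=2: res = 69+6 = 75
p=4,j=3: res = 75+7 = 82
p=4,j=4: res = 82+8 = 90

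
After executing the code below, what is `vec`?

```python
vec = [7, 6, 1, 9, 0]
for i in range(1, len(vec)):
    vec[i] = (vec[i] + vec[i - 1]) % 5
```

[7, 3, 4, 3, 3]

i=1: vec[1] = (6+7)%5 = 3 → [7, 3, 1, 9, 0]
i=2: vec[2] = (1+3)%5 = 4 → [7, 3, 4, 9, 0]
i=3: vec[3] = (9+4)%5 = 3 → [7, 3, 4, 3, 0]
i=4: vec[4] = (0+3)%5 = 3 → [7, 3, 4, 3, 3]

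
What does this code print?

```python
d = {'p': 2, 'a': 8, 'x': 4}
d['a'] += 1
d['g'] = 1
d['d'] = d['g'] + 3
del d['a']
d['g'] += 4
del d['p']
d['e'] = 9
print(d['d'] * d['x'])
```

16

d['a'] = 8+1 = 9 → {'p': 2, 'a': 9, 'x': 4}
d['g'] = 1 → {'p': 2, 'a': 9, 'x': 4, 'g': 1}
d['d'] = d['g']+3 = 4 → {'p': 2, 'a': 9, 'x': 4, 'g': 1, 'd': 4}
del 'a' → {'p': 2, 'x': 4, 'g': 1, 'd': 4}
d['g'] = 1+4 = 5 → {'p': 2, 'x': 4, 'g': 5, 'd': 4}
del 'p' → {'x': 4, 'g': 5, 'd': 4}
d['e'] = 9 → {'x': 4, 'g': 5, 'd': 4, 'e': 9}
d['d']*d['x'] = 4*4 = 16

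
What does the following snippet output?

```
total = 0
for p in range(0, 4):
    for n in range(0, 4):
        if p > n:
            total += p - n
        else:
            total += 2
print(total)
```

30

p=0,n=0: not 0>0, total = 0+2 = 2
p=0,n=1: not 0>1, total = 2+2 = 4
p=0,n=2: not 0>2, total = 4+2 = 6
p=0,n=3: not 0>3, total = 6+2 = 8
p=1,n=0: 1>0, total = 8+1 = 9
p=1,n=1: not 1>1, total = 9+2 = 11
p=1,n=2: not 1>2, total = 11+2 = 13
p=1,n=3: not 1>3, total = 13+2 = 15
p=2,n=0: 2>0, total = 15+2 = 17
p=2,n=1: 2>1, total = 17+1 = 18
p=2,n=2: not 2>2, total = 18+2 = 20
p=2,n=3: not 2>3, total = 20+2 = 22
p=3,n=0: 3>0, total = 22+3 = 25
p=3,n=1: 3>1, total = 25+2 = 27
p=3,n=2: 3>2, total = 27+1 = 28
p=3,n=3: not 3>3, total = 28+2 = 30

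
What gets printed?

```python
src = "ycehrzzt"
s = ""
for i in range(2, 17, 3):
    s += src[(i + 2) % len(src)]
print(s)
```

rtezy

i=2: add src[4]='r' → 'r'
i=5: add src[7]='t' → 'rt'
i=8: add src[2]='e' → 'rte'
i=11: add src[5]='z' → 'rtez'
i=14: add src[0]='y' → 'rtezy'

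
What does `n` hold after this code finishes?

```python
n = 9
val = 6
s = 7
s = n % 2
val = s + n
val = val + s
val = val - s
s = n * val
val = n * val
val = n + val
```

9

s = 9%2 = 1
val = 1+9 = 10
val = 10+1 = 11
val = 11-1 = 10
s = 9*10 = 90
val = 9*10 = 90
val = 9+90 = 99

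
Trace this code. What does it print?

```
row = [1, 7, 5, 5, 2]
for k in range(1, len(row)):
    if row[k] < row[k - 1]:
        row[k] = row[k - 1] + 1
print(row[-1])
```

k=1: 7>=1, unchanged → [1, 7, 5, 5, 2]
k=2: 5<7, row[2] = 7+1 = 8 → [1, 7, 8, 5, 2]
k=3: 5<8, row[3] = 8+1 = 9 → [1, 7, 8, 9, 2]
k=4: 2<9, row[4] = 9+1 = 10 → [1, 7, 8, 9, 10]

10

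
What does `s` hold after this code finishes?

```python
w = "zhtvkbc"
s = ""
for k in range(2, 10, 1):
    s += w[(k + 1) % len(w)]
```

k=2: add w[3]='v' → 'v'
k=3: add w[4]='k' → 'vk'
k=4: add w[5]='b' → 'vkb'
k=5: add w[6]='c' → 'vkbc'
k=6: add w[0]='z' → 'vkbcz'
k=7: add w[1]='h' → 'vkbczh'
k=8: add w[2]='t' → 'vkbczht'
k=9: add w[3]='v' → 'vkbczhtv'

'vkbczhtv'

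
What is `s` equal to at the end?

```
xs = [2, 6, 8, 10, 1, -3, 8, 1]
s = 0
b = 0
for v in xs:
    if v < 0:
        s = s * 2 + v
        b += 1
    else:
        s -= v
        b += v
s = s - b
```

v=2: not <0, s = 0-2 = -2; b=2
v=6: not <0, s = (-2)-6 = -8; b=8
v=8: not <0, s = (-8)-8 = -16; b=16
v=10: not <0, s = (-16)-10 = -26; b=26
v=1: not <0, s = (-26)-1 = -27; b=27
v=-3: <0, s = (-27)*2+(-3) = -57; b=28
v=8: not <0, s = (-57)-8 = -65; b=36
v=1: not <0, s = (-65)-1 = -66; b=37
s-b = (-66)-37 = -103

-103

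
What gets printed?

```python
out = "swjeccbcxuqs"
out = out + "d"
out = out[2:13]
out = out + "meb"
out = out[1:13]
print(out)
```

+ 'd' → 'swjeccbcxuqsd'
slice [2:13] → 'jeccbcxuqsd'
+ 'meb' → 'jeccbcxuqsdmeb'
slice [1:13] → 'eccbcxuqsdme'

eccbcxuqsdme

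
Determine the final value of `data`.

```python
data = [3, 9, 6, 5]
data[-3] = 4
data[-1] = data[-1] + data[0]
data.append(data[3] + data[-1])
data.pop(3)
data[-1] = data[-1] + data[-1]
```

data[-3] = 4 → [3, 4, 6, 5]
data[-1] = data[-1]+data[0] = 5+3 = 8 → [3, 4, 6, 8]
append data[3]+data[-1] = 8+8 = 16 → [3, 4, 6, 8, 16]
pop(3) removes 8 → [3, 4, 6, 16]
data[-1] = data[-1]+data[-1] = 16+16 = 32 → [3, 4, 6, 32]

[3, 4, 6, 32]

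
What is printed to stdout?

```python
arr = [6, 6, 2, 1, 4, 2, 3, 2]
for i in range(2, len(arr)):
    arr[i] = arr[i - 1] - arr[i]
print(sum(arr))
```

i=2: arr[2] = 6-2 = 4 → [6, 6, 4, 1, 4, 2, 3, 2]
i=3: arr[3] = 4-1 = 3 → [6, 6, 4, 3, 4, 2, 3, 2]
i=4: arr[4] = 3-4 = -1 → [6, 6, 4, 3, -1, 2, 3, 2]
i=5: arr[5] = (-1)-2 = -3 → [6, 6, 4, 3, -1, -3, 3, 2]
i=6: arr[6] = (-3)-3 = -6 → [6, 6, 4, 3, -1, -3, -6, 2]
i=7: arr[7] = (-6)-2 = -8 → [6, 6, 4, 3, -1, -3, -6, -8]
sum = 1

1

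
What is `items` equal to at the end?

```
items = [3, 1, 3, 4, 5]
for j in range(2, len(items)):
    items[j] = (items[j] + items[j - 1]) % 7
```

[3, 1, 4, 1, 6]

j=2: items[2] = (3+1)%7 = 4 → [3, 1, 4, 4, 5]
j=3: items[3] = (4+4)%7 = 1 → [3, 1, 4, 1, 5]
j=4: items[4] = (5+1)%7 = 6 → [3, 1, 4, 1, 6]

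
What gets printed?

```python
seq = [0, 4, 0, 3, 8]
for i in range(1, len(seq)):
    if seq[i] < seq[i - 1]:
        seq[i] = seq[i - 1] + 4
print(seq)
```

[0, 4, 8, 12, 16]

i=1: 4>=0, unchanged → [0, 4, 0, 3, 8]
i=2: 0<4, seq[2] = 4+4 = 8 → [0, 4, 8, 3, 8]
i=3: 3<8, seq[3] = 8+4 = 12 → [0, 4, 8, 12, 8]
i=4: 8<12, seq[4] = 12+4 = 16 → [0, 4, 8, 12, 16]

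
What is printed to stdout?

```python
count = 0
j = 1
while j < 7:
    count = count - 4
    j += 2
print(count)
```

-12

j=1: count = 0-4 = -4
j=3: count = (-4)-4 = -8
j=5: count = (-8)-4 = -12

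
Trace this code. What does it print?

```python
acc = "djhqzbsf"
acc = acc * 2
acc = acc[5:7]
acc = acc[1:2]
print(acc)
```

s

repeat ×2 → 'djhqzbsfdjhqzbsf'
slice [5:7] → 'bs'
slice [1:2] → 's'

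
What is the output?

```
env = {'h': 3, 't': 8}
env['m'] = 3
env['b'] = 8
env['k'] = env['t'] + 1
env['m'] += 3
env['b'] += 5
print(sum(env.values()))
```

env['m'] = 3 → {'h': 3, 't': 8, 'm': 3}
env['b'] = 8 → {'h': 3, 't': 8, 'm': 3, 'b': 8}
env['k'] = env['t']+1 = 9 → {'h': 3, 't': 8, 'm': 3, 'b': 8, 'k': 9}
env['m'] = 3+3 = 6 → {'h': 3, 't': 8, 'm': 6, 'b': 8, 'k': 9}
env['b'] = 8+5 = 13 → {'h': 3, 't': 8, 'm': 6, 'b': 13, 'k': 9}
sum of values = 39

39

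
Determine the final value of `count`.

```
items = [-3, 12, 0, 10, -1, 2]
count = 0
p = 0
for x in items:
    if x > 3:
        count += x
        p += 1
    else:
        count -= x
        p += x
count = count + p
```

x=-3: not >3, count = 0-(-3) = 3; p=-3
x=12: >3, count = 3+12 = 15; p=-2
x=0: not >3, count = 15-0 = 15; p=-2
x=10: >3, count = 15+10 = 25; p=-1
x=-1: not >3, count = 25-(-1) = 26; p=-2
x=2: not >3, count = 26-2 = 24; p=0
count+p = 24+0 = 24

24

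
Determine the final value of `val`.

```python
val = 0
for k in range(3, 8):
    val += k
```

k=3: val = 0+3 = 3
k=4: val = 3+4 = 7
k=5: val = 7+5 = 12
k=6: val = 12+6 = 18
k=7: val = 18+7 = 25

25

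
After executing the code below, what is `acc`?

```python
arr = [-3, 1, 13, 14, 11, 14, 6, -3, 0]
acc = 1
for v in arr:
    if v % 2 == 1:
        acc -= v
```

v=-3: odd, acc = 1-(-3) = 4
v=1: odd, acc = 4-1 = 3
v=13: odd, acc = 3-13 = -10
v=14: not odd
v=11: odd, acc = (-10)-11 = -21
v=14: not odd
v=6: not odd
v=-3: odd, acc = (-21)-(-3) = -18
v=0: not odd

-18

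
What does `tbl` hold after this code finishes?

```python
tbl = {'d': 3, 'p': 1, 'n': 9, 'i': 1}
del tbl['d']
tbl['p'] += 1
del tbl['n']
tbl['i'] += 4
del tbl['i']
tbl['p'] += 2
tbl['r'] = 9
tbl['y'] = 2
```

{'p': 4, 'r': 9, 'y': 2}

del 'd' → {'p': 1, 'n': 9, 'i': 1}
tbl['p'] = 1+1 = 2 → {'p': 2, 'n': 9, 'i': 1}
del 'n' → {'p': 2, 'i': 1}
tbl['i'] = 1+4 = 5 → {'p': 2, 'i': 5}
del 'i' → {'p': 2}
tbl['p'] = 2+2 = 4 → {'p': 4}
tbl['r'] = 9 → {'p': 4, 'r': 9}
tbl['y'] = 2 → {'p': 4, 'r': 9, 'y': 2}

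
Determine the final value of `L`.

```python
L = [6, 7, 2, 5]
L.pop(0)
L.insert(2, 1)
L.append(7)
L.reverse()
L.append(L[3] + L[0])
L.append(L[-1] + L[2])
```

[7, 5, 1, 2, 7, 9, 10]

pop(0) removes 6 → [7, 2, 5]
insert 1 at 2 → [7, 2, 1, 5]
append 7 → [7, 2, 1, 5, 7]
reverse → [7, 5, 1, 2, 7]
append L[3]+L[0] = 2+7 = 9 → [7, 5, 1, 2, 7, 9]
append L[-1]+L[2] = 9+1 = 10 → [7, 5, 1, 2, 7, 9, 10]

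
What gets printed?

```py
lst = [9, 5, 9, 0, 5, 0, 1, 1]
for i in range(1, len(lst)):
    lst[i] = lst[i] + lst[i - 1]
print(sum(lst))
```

i=1: lst[1] = 5+9 = 14 → [9, 14, 9, 0, 5, 0, 1, 1]
i=2: lst[2] = 9+14 = 23 → [9, 14, 23, 0, 5, 0, 1, 1]
i=3: lst[3] = 0+23 = 23 → [9, 14, 23, 23, 5, 0, 1, 1]
i=4: lst[4] = 5+23 = 28 → [9, 14, 23, 23, 28, 0, 1, 1]
i=5: lst[5] = 0+28 = 28 → [9, 14, 23, 23, 28, 28, 1, 1]
i=6: lst[6] = 1+28 = 29 → [9, 14, 23, 23, 28, 28, 29, 1]
i=7: lst[7] = 1+29 = 30 → [9, 14, 23, 23, 28, 28, 29, 30]
sum = 184

184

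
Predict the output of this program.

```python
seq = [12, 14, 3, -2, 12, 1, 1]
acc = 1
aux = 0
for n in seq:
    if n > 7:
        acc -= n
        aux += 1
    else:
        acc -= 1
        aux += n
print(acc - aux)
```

n=12: >7, acc = 1-12 = -11; aux=1
n=14: >7, acc = (-11)-14 = -25; aux=2
n=3: not >7, acc = (-25)-1 = -26; aux=5
n=-2: not >7, acc = (-26)-1 = -27; aux=3
n=12: >7, acc = (-27)-12 = -39; aux=4
n=1: not >7, acc = (-39)-1 = -40; aux=5
n=1: not >7, acc = (-40)-1 = -41; aux=6
acc-aux = (-41)-6 = -47

-47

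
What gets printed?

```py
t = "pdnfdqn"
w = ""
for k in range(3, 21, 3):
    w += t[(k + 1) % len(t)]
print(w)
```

dpfnnq

k=3: add t[4]='d' → 'd'
k=6: add t[0]='p' → 'dp'
k=9: add t[3]='f' → 'dpf'
k=12: add t[6]='n' → 'dpfn'
k=15: add t[2]='n' → 'dpfnn'
k=18: add t[5]='q' → 'dpfnnq'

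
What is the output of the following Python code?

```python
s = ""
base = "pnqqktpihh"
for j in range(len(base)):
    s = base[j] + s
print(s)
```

j=0: prepend 'p' → 'p'
j=1: prepend 'n' → 'np'
j=2: prepend 'q' → 'qnp'
j=3: prepend 'q' → 'qqnp'
j=4: prepend 'k' → 'kqqnp'
j=5: prepend 't' → 'tkqqnp'
j=6: prepend 'p' → 'ptkqqnp'
j=7: prepend 'i' → 'iptkqqnp'
j=8: prepend 'h' → 'hiptkqqnp'
j=9: prepend 'h' → 'hhiptkqqnp'

hhiptkqqnp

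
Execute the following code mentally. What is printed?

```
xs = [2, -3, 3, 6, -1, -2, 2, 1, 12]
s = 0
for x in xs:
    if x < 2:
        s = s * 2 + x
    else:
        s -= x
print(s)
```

-151

x=2: not <2, s = 0-2 = -2
x=-3: <2, s = (-2)*2+(-3) = -7
x=3: not <2, s = (-7)-3 = -10
x=6: not <2, s = (-10)-6 = -16
x=-1: <2, s = (-16)*2+(-1) = -33
x=-2: <2, s = (-33)*2+(-2) = -68
x=2: not <2, s = (-68)-2 = -70
x=1: <2, s = (-70)*2+1 = -139
x=12: not <2, s = (-139)-12 = -151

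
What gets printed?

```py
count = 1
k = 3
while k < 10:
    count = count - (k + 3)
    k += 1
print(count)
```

k=3: count = 1-6 = -5
k=4: count = (-5)-7 = -12
k=5: count = (-12)-8 = -20
k=6: count = (-20)-9 = -29
k=7: count = (-29)-10 = -39
k=8: count = (-39)-11 = -50
k=9: count = (-50)-12 = -62

-62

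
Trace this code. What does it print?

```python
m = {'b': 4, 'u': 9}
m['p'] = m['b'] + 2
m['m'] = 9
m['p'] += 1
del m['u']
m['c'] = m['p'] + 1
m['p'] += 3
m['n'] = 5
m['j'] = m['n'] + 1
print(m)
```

m['p'] = m['b']+2 = 6 → {'b': 4, 'u': 9, 'p': 6}
m['m'] = 9 → {'b': 4, 'u': 9, 'p': 6, 'm': 9}
m['p'] = 6+1 = 7 → {'b': 4, 'u': 9, 'p': 7, 'm': 9}
del 'u' → {'b': 4, 'p': 7, 'm': 9}
m['c'] = m['p']+1 = 8 → {'b': 4, 'p': 7, 'm': 9, 'c': 8}
m['p'] = 7+3 = 10 → {'b': 4, 'p': 10, 'm': 9, 'c': 8}
m['n'] = 5 → {'b': 4, 'p': 10, 'm': 9, 'c': 8, 'n': 5}
m['j'] = m['n']+1 = 6 → {'b': 4, 'p': 10, 'm': 9, 'c': 8, 'n': 5, 'j': 6}

{'b': 4, 'p': 10, 'm': 9, 'c': 8, 'n': 5, 'j': 6}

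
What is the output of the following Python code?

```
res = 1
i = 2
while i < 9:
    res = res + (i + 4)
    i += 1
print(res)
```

i=2: res = 1+6 = 7
i=3: res = 7+7 = 14
i=4: res = 14+8 = 22
i=5: res = 22+9 = 31
i=6: res = 31+10 = 41
i=7: res = 41+11 = 52
i=8: res = 52+12 = 64

64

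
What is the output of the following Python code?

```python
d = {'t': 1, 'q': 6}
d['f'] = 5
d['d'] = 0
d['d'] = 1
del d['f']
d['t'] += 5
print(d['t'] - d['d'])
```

5

d['f'] = 5 → {'t': 1, 'q': 6, 'f': 5}
d['d'] = 0 → {'t': 1, 'q': 6, 'f': 5, 'd': 0}
d['d'] = 1 → {'t': 1, 'q': 6, 'f': 5, 'd': 1}
del 'f' → {'t': 1, 'q': 6, 'd': 1}
d['t'] = 1+5 = 6 → {'t': 6, 'q': 6, 'd': 1}
d['t']-d['d'] = 6-1 = 5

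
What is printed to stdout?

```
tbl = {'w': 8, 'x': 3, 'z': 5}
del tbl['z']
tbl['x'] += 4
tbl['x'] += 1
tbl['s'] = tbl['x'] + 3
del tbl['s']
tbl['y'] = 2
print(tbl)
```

{'w': 8, 'x': 8, 'y': 2}

del 'z' → {'w': 8, 'x': 3}
tbl['x'] = 3+4 = 7 → {'w': 8, 'x': 7}
tbl['x'] = 7+1 = 8 → {'w': 8, 'x': 8}
tbl['s'] = tbl['x']+3 = 11 → {'w': 8, 'x': 8, 's': 11}
del 's' → {'w': 8, 'x': 8}
tbl['y'] = 2 → {'w': 8, 'x': 8, 'y': 2}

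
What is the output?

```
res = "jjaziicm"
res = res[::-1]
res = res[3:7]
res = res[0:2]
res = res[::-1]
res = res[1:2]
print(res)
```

reverse → 'mciizajj'
slice [3:7] → 'izaj'
slice [0:2] → 'iz'
reverse → 'zi'
slice [1:2] → 'i'

i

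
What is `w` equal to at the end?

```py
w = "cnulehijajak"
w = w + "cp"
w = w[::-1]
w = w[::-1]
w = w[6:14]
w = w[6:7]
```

+ 'cp' → 'cnulehijajakcp'
reverse → 'pckajajihelunc'
reverse → 'cnulehijajakcp'
slice [6:14] → 'ijajakcp'
slice [6:7] → 'c'

'c'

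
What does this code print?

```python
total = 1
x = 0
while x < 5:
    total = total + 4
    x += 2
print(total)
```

x=0: total = 1+4 = 5
x=2: total = 5+4 = 9
x=4: total = 9+4 = 13

13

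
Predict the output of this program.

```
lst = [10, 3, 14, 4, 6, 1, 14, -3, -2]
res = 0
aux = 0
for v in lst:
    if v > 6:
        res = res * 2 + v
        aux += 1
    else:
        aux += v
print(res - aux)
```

70

v=10: >6, res = 0*2+10 = 10; aux=1
v=3: not >6; aux=4
v=14: >6, res = 10*2+14 = 34; aux=5
v=4: not >6; aux=9
v=6: not >6; aux=15
v=1: not >6; aux=16
v=14: >6, res = 34*2+14 = 82; aux=17
v=-3: not >6; aux=14
v=-2: not >6; aux=12
res-aux = 82-12 = 70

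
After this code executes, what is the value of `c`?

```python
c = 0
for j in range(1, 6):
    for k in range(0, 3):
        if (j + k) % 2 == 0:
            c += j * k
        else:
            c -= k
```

j=1,k=0: odd sum, c = 0-0 = 0
j=1,k=1: even sum, c = 0+1 = 1
j=1,k=2: odd sum, c = 1-2 = -1
j=2,k=0: even sum, c = (-1)+0 = -1
j=2,k=1: odd sum, c = (-1)-1 = -2
j=2,k=2: even sum, c = (-2)+4 = 2
j=3,k=0: odd sum, c = 2-0 = 2
j=3,k=1: even sum, c = 2+3 = 5
j=3,k=2: odd sum, c = 5-2 = 3
j=4,k=0: even sum, c = 3+0 = 3
j=4,k=1: odd sum, c = 3-1 = 2
j=4,k=2: even sum, c = 2+8 = 10
j=5,k=0: odd sum, c = 10-0 = 10
j=5,k=1: even sum, c = 10+5 = 15
j=5,k=2: odd sum, c = 15-2 = 13

13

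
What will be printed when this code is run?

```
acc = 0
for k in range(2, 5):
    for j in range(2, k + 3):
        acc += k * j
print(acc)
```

140

k=2,j=2: acc = 0+4 = 4
k=2,j=3: acc = 4+6 = 10
k=2,j=4: acc = 10+8 = 18
k=3,j=2: acc = 18+6 = 24
k=3,j=3: acc = 24+9 = 33
k=3,j=4: acc = 33+12 = 45
k=3,j=5: acc = 45+15 = 60
k=4,j=2: acc = 60+8 = 68
k=4,j=3: acc = 68+12 = 80
k=4,j=4: acc = 80+16 = 96
k=4,j=5: acc = 96+20 = 116
k=4,j=6: acc = 116+24 = 140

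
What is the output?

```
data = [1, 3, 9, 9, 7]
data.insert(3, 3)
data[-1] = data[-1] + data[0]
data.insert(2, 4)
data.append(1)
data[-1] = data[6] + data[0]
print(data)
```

insert 3 at 3 → [1, 3, 9, 3, 9, 7]
data[-1] = data[-1]+data[0] = 7+1 = 8 → [1, 3, 9, 3, 9, 8]
insert 4 at 2 → [1, 3, 4, 9, 3, 9, 8]
append 1 → [1, 3, 4, 9, 3, 9, 8, 1]
data[-1] = data[6]+data[0] = 8+1 = 9 → [1, 3, 4, 9, 3, 9, 8, 9]

[1, 3, 4, 9, 3, 9, 8, 9]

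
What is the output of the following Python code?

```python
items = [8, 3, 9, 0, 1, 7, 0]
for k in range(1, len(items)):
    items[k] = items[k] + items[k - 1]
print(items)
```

[8, 11, 20, 20, 21, 28, 28]

k=1: items[1] = 3+8 = 11 → [8, 11, 9, 0, 1, 7, 0]
k=2: items[2] = 9+11 = 20 → [8, 11, 20, 0, 1, 7, 0]
k=3: items[3] = 0+20 = 20 → [8, 11, 20, 20, 1, 7, 0]
k=4: items[4] = 1+20 = 21 → [8, 11, 20, 20, 21, 7, 0]
k=5: items[5] = 7+21 = 28 → [8, 11, 20, 20, 21, 28, 0]
k=6: items[6] = 0+28 = 28 → [8, 11, 20, 20, 21, 28, 28]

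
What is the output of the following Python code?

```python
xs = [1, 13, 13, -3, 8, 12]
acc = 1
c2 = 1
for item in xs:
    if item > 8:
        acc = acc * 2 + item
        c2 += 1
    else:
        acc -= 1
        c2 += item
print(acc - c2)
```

item=1: not >8, acc = 1-1 = 0; c2=2
item=13: >8, acc = 0*2+13 = 13; c2=3
item=13: >8, acc = 13*2+13 = 39; c2=4
item=-3: not >8, acc = 39-1 = 38; c2=1
item=8: not >8, acc = 38-1 = 37; c2=9
item=12: >8, acc = 37*2+12 = 86; c2=10
acc-c2 = 86-10 = 76

76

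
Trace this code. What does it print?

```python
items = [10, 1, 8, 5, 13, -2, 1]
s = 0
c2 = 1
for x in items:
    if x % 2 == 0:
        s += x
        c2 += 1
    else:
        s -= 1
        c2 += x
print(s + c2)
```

x=10: even, s = 0+10 = 10; c2=2
x=1: not even, s = 10-1 = 9; c2=3
x=8: even, s = 9+8 = 17; c2=4
x=5: not even, s = 17-1 = 16; c2=9
x=13: not even, s = 16-1 = 15; c2=22
x=-2: even, s = 15+(-2) = 13; c2=23
x=1: not even, s = 13-1 = 12; c2=24
s+c2 = 12+24 = 36

36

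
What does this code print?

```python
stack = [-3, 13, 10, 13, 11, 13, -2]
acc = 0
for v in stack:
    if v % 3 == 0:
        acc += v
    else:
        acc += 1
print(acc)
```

3

v=-3: %3==0, acc = 0+(-3) = -3
v=13: not %3==0, acc = (-3)+1 = -2
v=10: not %3==0, acc = (-2)+1 = -1
v=13: not %3==0, acc = (-1)+1 = 0
v=11: not %3==0, acc = 0+1 = 1
v=13: not %3==0, acc = 1+1 = 2
v=-2: not %3==0, acc = 2+1 = 3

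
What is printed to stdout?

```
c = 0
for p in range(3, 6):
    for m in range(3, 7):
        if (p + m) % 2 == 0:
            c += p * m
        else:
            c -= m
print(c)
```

p=3,m=3: even sum, c = 0+9 = 9
p=3,m=4: odd sum, c = 9-4 = 5
p=3,m=5: even sum, c = 5+15 = 20
p=3,m=6: odd sum, c = 20-6 = 14
p=4,m=3: odd sum, c = 14-3 = 11
p=4,m=4: even sum, c = 11+16 = 27
p=4,m=5: odd sum, c = 27-5 = 22
p=4,m=6: even sum, c = 22+24 = 46
p=5,m=3: even sum, c = 46+15 = 61
p=5,m=4: odd sum, c = 61-4 = 57
p=5,m=5: even sum, c = 57+25 = 82
p=5,m=6: odd sum, c = 82-6 = 76

76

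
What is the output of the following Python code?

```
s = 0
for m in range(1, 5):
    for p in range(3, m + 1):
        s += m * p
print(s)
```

37

m=3,p=3: s = 0+9 = 9
m=4,p=3: s = 9+12 = 21
m=4,p=4: s = 21+16 = 37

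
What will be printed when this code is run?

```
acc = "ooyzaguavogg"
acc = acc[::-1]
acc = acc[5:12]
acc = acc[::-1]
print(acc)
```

ooyzagu

reverse → 'ggovaugazyoo'
slice [5:12] → 'ugazyoo'
reverse → 'ooyzagu'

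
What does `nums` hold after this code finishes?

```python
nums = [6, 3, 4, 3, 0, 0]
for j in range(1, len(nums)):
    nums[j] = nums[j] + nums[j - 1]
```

j=1: nums[1] = 3+6 = 9 → [6, 9, 4, 3, 0, 0]
j=2: nums[2] = 4+9 = 13 → [6, 9, 13, 3, 0, 0]
j=3: nums[3] = 3+13 = 16 → [6, 9, 13, 16, 0, 0]
j=4: nums[4] = 0+16 = 16 → [6, 9, 13, 16, 16, 0]
j=5: nums[5] = 0+16 = 16 → [6, 9, 13, 16, 16, 16]

[6, 9, 13, 16, 16, 16]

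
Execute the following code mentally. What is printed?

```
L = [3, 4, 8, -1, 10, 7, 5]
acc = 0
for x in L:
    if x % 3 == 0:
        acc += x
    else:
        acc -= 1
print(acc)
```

-3

x=3: %3==0, acc = 0+3 = 3
x=4: not %3==0, acc = 3-1 = 2
x=8: not %3==0, acc = 2-1 = 1
x=-1: not %3==0, acc = 1-1 = 0
x=10: not %3==0, acc = 0-1 = -1
x=7: not %3==0, acc = (-1)-1 = -2
x=5: not %3==0, acc = (-2)-1 = -3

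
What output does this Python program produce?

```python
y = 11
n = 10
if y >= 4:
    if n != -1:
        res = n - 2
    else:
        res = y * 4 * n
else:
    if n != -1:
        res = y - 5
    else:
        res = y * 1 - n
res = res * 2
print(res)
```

16

y=11, n=10
y >= 4 is True; n != -1 is True
→ res = n - 2 = 8
res = 8*2 = 16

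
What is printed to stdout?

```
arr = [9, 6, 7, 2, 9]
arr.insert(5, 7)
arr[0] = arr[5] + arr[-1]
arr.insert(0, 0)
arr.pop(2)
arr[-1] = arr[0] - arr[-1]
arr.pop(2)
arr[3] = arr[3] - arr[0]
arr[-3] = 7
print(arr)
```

insert 7 at 5 → [9, 6, 7, 2, 9, 7]
arr[0] = arr[5]+arr[-1] = 7+7 = 14 → [14, 6, 7, 2, 9, 7]
insert 0 at 0 → [0, 14, 6, 7, 2, 9, 7]
pop(2) removes 6 → [0, 14, 7, 2, 9, 7]
arr[-1] = arr[0]-arr[-1] = 0-7 = -7 → [0, 14, 7, 2, 9, -7]
pop(2) removes 7 → [0, 14, 2, 9, -7]
arr[3] = arr[3]-arr[0] = 9-0 = 9 → [0, 14, 2, 9, -7]
arr[-3] = 7 → [0, 14, 7, 9, -7]

[0, 14, 7, 9, -7]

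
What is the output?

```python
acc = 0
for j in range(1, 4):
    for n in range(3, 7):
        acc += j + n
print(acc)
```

78

j=1,n=3: acc = 0+4 = 4
j=1,n=4: acc = 4+5 = 9
j=1,n=5: acc = 9+6 = 15
j=1,n=6: acc = 15+7 = 22
j=2,n=3: acc = 22+5 = 27
j=2,n=4: acc = 27+6 = 33
j=2,n=5: acc = 33+7 = 40
j=2,n=6: acc = 40+8 = 48
j=3,n=3: acc = 48+6 = 54
j=3,n=4: acc = 54+7 = 61
j=3,n=5: acc = 61+8 = 69
j=3,n=6: acc = 69+9 = 78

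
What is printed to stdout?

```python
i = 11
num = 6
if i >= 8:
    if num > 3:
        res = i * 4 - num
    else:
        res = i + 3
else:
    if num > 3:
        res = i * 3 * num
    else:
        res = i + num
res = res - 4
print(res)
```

i=11, num=6
i >= 8 is True; num > 3 is True
→ res = i * 4 - num = 38
res = 38-4 = 34

34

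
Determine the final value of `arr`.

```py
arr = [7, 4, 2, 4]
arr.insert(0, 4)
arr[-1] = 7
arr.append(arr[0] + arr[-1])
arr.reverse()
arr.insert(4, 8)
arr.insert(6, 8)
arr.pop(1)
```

insert 4 at 0 → [4, 7, 4, 2, 4]
arr[-1] = 7 → [4, 7, 4, 2, 7]
append arr[0]+arr[-1] = 4+7 = 11 → [4, 7, 4, 2, 7, 11]
reverse → [11, 7, 2, 4, 7, 4]
insert 8 at 4 → [11, 7, 2, 4, 8, 7, 4]
insert 8 at 6 → [11, 7, 2, 4, 8, 7, 8, 4]
pop(1) removes 7 → [11, 2, 4, 8, 7, 8, 4]

[11, 2, 4, 8, 7, 8, 4]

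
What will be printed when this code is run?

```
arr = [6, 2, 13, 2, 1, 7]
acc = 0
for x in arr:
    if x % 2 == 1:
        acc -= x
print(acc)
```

-21

x=6: not odd
x=2: not odd
x=13: odd, acc = 0-13 = -13
x=2: not odd
x=1: odd, acc = (-13)-1 = -14
x=7: odd, acc = (-14)-7 = -21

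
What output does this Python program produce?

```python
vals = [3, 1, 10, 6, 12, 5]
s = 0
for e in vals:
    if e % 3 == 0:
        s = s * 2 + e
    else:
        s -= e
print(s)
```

e=3: %3==0, s = 0*2+3 = 3
e=1: not %3==0, s = 3-1 = 2
e=10: not %3==0, s = 2-10 = -8
e=6: %3==0, s = (-8)*2+6 = -10
e=12: %3==0, s = (-10)*2+12 = -8
e=5: not %3==0, s = (-8)-5 = -13

-13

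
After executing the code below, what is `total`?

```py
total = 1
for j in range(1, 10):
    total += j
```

46

j=1: total = 1+1 = 2
j=2: total = 2+2 = 4
j=3: total = 4+3 = 7
j=4: total = 7+4 = 11
j=5: total = 11+5 = 16
j=6: total = 16+6 = 22
j=7: total = 22+7 = 29
j=8: total = 29+8 = 37
j=9: total = 37+9 = 46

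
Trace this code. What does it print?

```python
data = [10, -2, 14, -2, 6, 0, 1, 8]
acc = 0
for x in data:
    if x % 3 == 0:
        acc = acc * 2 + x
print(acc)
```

x=10: not %3==0
x=-2: not %3==0
x=14: not %3==0
x=-2: not %3==0
x=6: %3==0, acc = 0*2+6 = 6
x=0: %3==0, acc = 6*2+0 = 12
x=1: not %3==0
x=8: not %3==0

12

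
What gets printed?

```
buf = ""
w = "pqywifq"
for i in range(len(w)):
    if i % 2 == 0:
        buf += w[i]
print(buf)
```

pyiq

i=0: add 'p' → 'p'
i=1: skip
i=2: add 'y' → 'py'
i=3: skip
i=4: add 'i' → 'pyi'
i=5: skip
i=6: add 'q' → 'pyiq'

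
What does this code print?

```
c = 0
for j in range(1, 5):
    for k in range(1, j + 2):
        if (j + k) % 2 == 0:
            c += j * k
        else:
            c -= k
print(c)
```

j=1,k=1: even sum, c = 0+1 = 1
j=1,k=2: odd sum, c = 1-2 = -1
j=2,k=1: odd sum, c = (-1)-1 = -2
j=2,k=2: even sum, c = (-2)+4 = 2
j=2,k=3: odd sum, c = 2-3 = -1
j=3,k=1: even sum, c = (-1)+3 = 2
j=3,k=2: odd sum, c = 2-2 = 0
j=3,k=3: even sum, c = 0+9 = 9
j=3,k=4: odd sum, c = 9-4 = 5
j=4,k=1: odd sum, c = 5-1 = 4
j=4,k=2: even sum, c = 4+8 = 12
j=4,k=3: odd sum, c = 12-3 = 9
j=4,k=4: even sum, c = 9+16 = 25
j=4,k=5: odd sum, c = 25-5 = 20

20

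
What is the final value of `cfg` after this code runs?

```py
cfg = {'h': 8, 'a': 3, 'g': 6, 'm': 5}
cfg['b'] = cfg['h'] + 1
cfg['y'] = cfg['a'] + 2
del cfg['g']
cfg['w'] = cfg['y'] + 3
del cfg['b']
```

cfg['b'] = cfg['h']+1 = 9 → {'h': 8, 'a': 3, 'g': 6, 'm': 5, 'b': 9}
cfg['y'] = cfg['a']+2 = 5 → {'h': 8, 'a': 3, 'g': 6, 'm': 5, 'b': 9, 'y': 5}
del 'g' → {'h': 8, 'a': 3, 'm': 5, 'b': 9, 'y': 5}
cfg['w'] = cfg['y']+3 = 8 → {'h': 8, 'a': 3, 'm': 5, 'b': 9, 'y': 5, 'w': 8}
del 'b' → {'h': 8, 'a': 3, 'm': 5, 'y': 5, 'w': 8}

{'h': 8, 'a': 3, 'm': 5, 'y': 5, 'w': 8}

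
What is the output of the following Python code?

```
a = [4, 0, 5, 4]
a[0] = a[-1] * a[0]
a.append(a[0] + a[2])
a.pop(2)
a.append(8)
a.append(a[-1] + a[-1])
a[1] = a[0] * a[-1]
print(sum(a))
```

321

a[0] = a[-1]*a[0] = 4*4 = 16 → [16, 0, 5, 4]
append a[0]+a[2] = 16+5 = 21 → [16, 0, 5, 4, 21]
pop(2) removes 5 → [16, 0, 4, 21]
append 8 → [16, 0, 4, 21, 8]
append a[-1]+a[-1] = 8+8 = 16 → [16, 0, 4, 21, 8, 16]
a[1] = a[0]*a[-1] = 16*16 = 256 → [16, 256, 4, 21, 8, 16]
sum = 321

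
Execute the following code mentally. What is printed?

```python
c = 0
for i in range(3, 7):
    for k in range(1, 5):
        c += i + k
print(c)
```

i=3,k=1: c = 0+4 = 4
i=3,k=2: c = 4+5 = 9
i=3,k=3: c = 9+6 = 15
i=3,k=4: c = 15+7 = 22
i=4,k=1: c = 22+5 = 27
i=4,k=2: c = 27+6 = 33
i=4,k=3: c = 33+7 = 40
i=4,k=4: c = 40+8 = 48
i=5,k=1: c = 48+6 = 54
i=5,k=2: c = 54+7 = 61
i=5,k=3: c = 61+8 = 69
i=5,k=4: c = 69+9 = 78
i=6,k=1: c = 78+7 = 85
i=6,k=2: c = 85+8 = 93
i=6,k=3: c = 93+9 = 102
i=6,k=4: c = 102+10 = 112

112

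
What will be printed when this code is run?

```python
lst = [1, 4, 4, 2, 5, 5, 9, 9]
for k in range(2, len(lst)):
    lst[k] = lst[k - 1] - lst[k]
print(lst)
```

k=2: lst[2] = 4-4 = 0 → [1, 4, 0, 2, 5, 5, 9, 9]
k=3: lst[3] = 0-2 = -2 → [1, 4, 0, -2, 5, 5, 9, 9]
k=4: lst[4] = (-2)-5 = -7 → [1, 4, 0, -2, -7, 5, 9, 9]
k=5: lst[5] = (-7)-5 = -12 → [1, 4, 0, -2, -7, -12, 9, 9]
k=6: lst[6] = (-12)-9 = -21 → [1, 4, 0, -2, -7, -12, -21, 9]
k=7: lst[7] = (-21)-9 = -30 → [1, 4, 0, -2, -7, -12, -21, -30]

[1, 4, 0, -2, -7, -12, -21, -30]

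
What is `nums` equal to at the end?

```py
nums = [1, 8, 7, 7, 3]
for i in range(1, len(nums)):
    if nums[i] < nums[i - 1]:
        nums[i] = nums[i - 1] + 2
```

[1, 8, 10, 12, 14]

i=1: 8>=1, unchanged → [1, 8, 7, 7, 3]
i=2: 7<8, nums[2] = 8+2 = 10 → [1, 8, 10, 7, 3]
i=3: 7<10, nums[3] = 10+2 = 12 → [1, 8, 10, 12, 3]
i=4: 3<12, nums[4] = 12+2 = 14 → [1, 8, 10, 12, 14]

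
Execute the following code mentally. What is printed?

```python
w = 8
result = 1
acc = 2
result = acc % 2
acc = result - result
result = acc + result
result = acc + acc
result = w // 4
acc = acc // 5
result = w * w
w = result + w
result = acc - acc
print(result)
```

0

result = 2%2 = 0
acc = 0-0 = 0
result = 0+0 = 0
result = 0+0 = 0
result = 8//4 = 2
acc = 0//5 = 0
result = 8*8 = 64
w = 64+8 = 72
result = 0-0 = 0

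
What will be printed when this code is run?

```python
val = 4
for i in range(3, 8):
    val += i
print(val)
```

29

i=3: val = 4+3 = 7
i=4: val = 7+4 = 11
i=5: val = 11+5 = 16
i=6: val = 16+6 = 22
i=7: val = 22+7 = 29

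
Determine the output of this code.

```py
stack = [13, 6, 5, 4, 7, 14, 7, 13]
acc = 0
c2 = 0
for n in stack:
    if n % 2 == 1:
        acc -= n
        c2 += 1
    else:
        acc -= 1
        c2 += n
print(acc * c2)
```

-1392

n=13: odd, acc = 0-13 = -13; c2=1
n=6: not odd, acc = (-13)-1 = -14; c2=7
n=5: odd, acc = (-14)-5 = -19; c2=8
n=4: not odd, acc = (-19)-1 = -20; c2=12
n=7: odd, acc = (-20)-7 = -27; c2=13
n=14: not odd, acc = (-27)-1 = -28; c2=27
n=7: odd, acc = (-28)-7 = -35; c2=28
n=13: odd, acc = (-35)-13 = -48; c2=29
acc*c2 = (-48)*29 = -1392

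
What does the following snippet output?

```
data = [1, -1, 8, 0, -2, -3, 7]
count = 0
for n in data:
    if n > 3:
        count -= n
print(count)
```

n=1: not >3
n=-1: not >3
n=8: >3, count = 0-8 = -8
n=0: not >3
n=-2: not >3
n=-3: not >3
n=7: >3, count = (-8)-7 = -15

-15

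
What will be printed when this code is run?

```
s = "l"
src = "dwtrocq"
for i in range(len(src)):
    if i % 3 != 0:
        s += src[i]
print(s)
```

lwtoc

i=0: skip
i=1: add 'w' → 'lw'
i=2: add 't' → 'lwt'
i=3: skip
i=4: add 'o' → 'lwto'
i=5: add 'c' → 'lwtoc'
i=6: skip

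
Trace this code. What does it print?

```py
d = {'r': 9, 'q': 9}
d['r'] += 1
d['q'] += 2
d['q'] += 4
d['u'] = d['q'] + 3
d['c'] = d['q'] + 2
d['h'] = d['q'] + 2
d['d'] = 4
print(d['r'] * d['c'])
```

170

d['r'] = 9+1 = 10 → {'r': 10, 'q': 9}
d['q'] = 9+2 = 11 → {'r': 10, 'q': 11}
d['q'] = 11+4 = 15 → {'r': 10, 'q': 15}
d['u'] = d['q']+3 = 18 → {'r': 10, 'q': 15, 'u': 18}
d['c'] = d['q']+2 = 17 → {'r': 10, 'q': 15, 'u': 18, 'c': 17}
d['h'] = d['q']+2 = 17 → {'r': 10, 'q': 15, 'u': 18, 'c': 17, 'h': 17}
d['d'] = 4 → {'r': 10, 'q': 15, 'u': 18, 'c': 17, 'h': 17, 'd': 4}
d['r']*d['c'] = 10*17 = 170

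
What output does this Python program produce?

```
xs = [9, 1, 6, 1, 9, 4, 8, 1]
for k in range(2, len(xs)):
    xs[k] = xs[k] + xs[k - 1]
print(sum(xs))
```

k=2: xs[2] = 6+1 = 7 → [9, 1, 7, 1, 9, 4, 8, 1]
k=3: xs[3] = 1+7 = 8 → [9, 1, 7, 8, 9, 4, 8, 1]
k=4: xs[4] = 9+8 = 17 → [9, 1, 7, 8, 17, 4, 8, 1]
k=5: xs[5] = 4+17 = 21 → [9, 1, 7, 8, 17, 21, 8, 1]
k=6: xs[6] = 8+21 = 29 → [9, 1, 7, 8, 17, 21, 29, 1]
k=7: xs[7] = 1+29 = 30 → [9, 1, 7, 8, 17, 21, 29, 30]
sum = 122

122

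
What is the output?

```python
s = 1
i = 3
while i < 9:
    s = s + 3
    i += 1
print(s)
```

19

i=3: s = 1+3 = 4
i=4: s = 4+3 = 7
i=5: s = 7+3 = 10
i=6: s = 10+3 = 13
i=7: s = 13+3 = 16
i=8: s = 16+3 = 19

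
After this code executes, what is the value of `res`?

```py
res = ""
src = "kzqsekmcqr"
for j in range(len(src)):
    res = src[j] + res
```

'rqcmkesqzk'

j=0: prepend 'k' → 'k'
j=1: prepend 'z' → 'zk'
j=2: prepend 'q' → 'qzk'
j=3: prepend 's' → 'sqzk'
j=4: prepend 'e' → 'esqzk'
j=5: prepend 'k' → 'kesqzk'
j=6: prepend 'm' → 'mkesqzk'
j=7: prepend 'c' → 'cmkesqzk'
j=8: prepend 'q' → 'qcmkesqzk'
j=9: prepend 'r' → 'rqcmkesqzk'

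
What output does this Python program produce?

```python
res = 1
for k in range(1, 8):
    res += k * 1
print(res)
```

29

k=1: res = 1+1*1 = 2
k=2: res = 2+2*1 = 4
k=3: res = 4+3*1 = 7
k=4: res = 7+4*1 = 11
k=5: res = 11+5*1 = 16
k=6: res = 16+6*1 = 22
k=7: res = 22+7*1 = 29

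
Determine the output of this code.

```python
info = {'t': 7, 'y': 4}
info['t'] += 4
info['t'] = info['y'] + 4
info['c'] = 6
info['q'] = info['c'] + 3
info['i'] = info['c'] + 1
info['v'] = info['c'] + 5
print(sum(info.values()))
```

45

info['t'] = 7+4 = 11 → {'t': 11, 'y': 4}
info['t'] = info['y']+4 = 8 → {'t': 8, 'y': 4}
info['c'] = 6 → {'t': 8, 'y': 4, 'c': 6}
info['q'] = info['c']+3 = 9 → {'t': 8, 'y': 4, 'c': 6, 'q': 9}
info['i'] = info['c']+1 = 7 → {'t': 8, 'y': 4, 'c': 6, 'q': 9, 'i': 7}
info['v'] = info['c']+5 = 11 → {'t': 8, 'y': 4, 'c': 6, 'q': 9, 'i': 7, 'v': 11}
sum of values = 45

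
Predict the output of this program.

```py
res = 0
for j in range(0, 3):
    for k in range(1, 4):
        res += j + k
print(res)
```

j=0,k=1: res = 0+1 = 1
j=0,k=2: res = 1+2 = 3
j=0,k=3: res = 3+3 = 6
j=1,k=1: res = 6+2 = 8
j=1,k=2: res = 8+3 = 11
j=1,k=3: res = 11+4 = 15
j=2,k=1: res = 15+3 = 18
j=2,k=2: res = 18+4 = 22
j=2,k=3: res = 22+5 = 27

27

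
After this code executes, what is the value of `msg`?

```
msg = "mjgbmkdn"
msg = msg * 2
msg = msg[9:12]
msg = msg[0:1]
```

repeat ×2 → 'mjgbmkdnmjgbmkdn'
slice [9:12] → 'jgb'
slice [0:1] → 'j'

'j'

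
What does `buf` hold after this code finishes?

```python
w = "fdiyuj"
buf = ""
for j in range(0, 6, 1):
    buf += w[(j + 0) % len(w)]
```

j=0: add w[0]='f' → 'f'
j=1: add w[1]='d' → 'fd'
j=2: add w[2]='i' → 'fdi'
j=3: add w[3]='y' → 'fdiy'
j=4: add w[4]='u' → 'fdiyu'
j=5: add w[5]='j' → 'fdiyuj'

'fdiyuj'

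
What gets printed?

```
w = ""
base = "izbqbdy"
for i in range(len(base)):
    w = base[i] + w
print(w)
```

ydbqbzi

i=0: prepend 'i' → 'i'
i=1: prepend 'z' → 'zi'
i=2: prepend 'b' → 'bzi'
i=3: prepend 'q' → 'qbzi'
i=4: prepend 'b' → 'bqbzi'
i=5: prepend 'd' → 'dbqbzi'
i=6: prepend 'y' → 'ydbqbzi'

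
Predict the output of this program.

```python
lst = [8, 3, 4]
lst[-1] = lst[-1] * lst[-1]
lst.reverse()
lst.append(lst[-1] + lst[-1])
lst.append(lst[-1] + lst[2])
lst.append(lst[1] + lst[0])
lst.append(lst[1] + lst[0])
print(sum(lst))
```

lst[-1] = lst[-1]*lst[-1] = 4*4 = 16 → [8, 3, 16]
reverse → [16, 3, 8]
append lst[-1]+lst[-1] = 8+8 = 16 → [16, 3, 8, 16]
append lst[-1]+lst[2] = 16+8 = 24 → [16, 3, 8, 16, 24]
append lst[1]+lst[0] = 3+16 = 19 → [16, 3, 8, 16, 24, 19]
append lst[1]+lst[0] = 3+16 = 19 → [16, 3, 8, 16, 24, 19, 19]
sum = 105

105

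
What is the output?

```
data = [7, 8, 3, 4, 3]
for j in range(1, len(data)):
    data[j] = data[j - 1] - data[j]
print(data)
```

j=1: data[1] = 7-8 = -1 → [7, -1, 3, 4, 3]
j=2: data[2] = (-1)-3 = -4 → [7, -1, -4, 4, 3]
j=3: data[3] = (-4)-4 = -8 → [7, -1, -4, -8, 3]
j=4: data[4] = (-8)-3 = -11 → [7, -1, -4, -8, -11]

[7, -1, -4, -8, -11]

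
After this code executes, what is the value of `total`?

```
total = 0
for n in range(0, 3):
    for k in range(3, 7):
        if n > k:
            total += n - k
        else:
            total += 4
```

n=0,k=3: not 0>3, total = 0+4 = 4
n=0,k=4: not 0>4, total = 4+4 = 8
n=0,k=5: not 0>5, total = 8+4 = 12
n=0,k=6: not 0>6, total = 12+4 = 16
n=1,k=3: not 1>3, total = 16+4 = 20
n=1,k=4: not 1>4, total = 20+4 = 24
n=1,k=5: not 1>5, total = 24+4 = 28
n=1,k=6: not 1>6, total = 28+4 = 32
n=2,k=3: not 2>3, total = 32+4 = 36
n=2,k=4: not 2>4, total = 36+4 = 40
n=2,k=5: not 2>5, total = 40+4 = 44
n=2,k=6: not 2>6, total = 44+4 = 48

48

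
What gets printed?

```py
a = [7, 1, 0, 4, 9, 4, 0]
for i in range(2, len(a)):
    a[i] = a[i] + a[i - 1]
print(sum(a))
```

i=2: a[2] = 0+1 = 1 → [7, 1, 1, 4, 9, 4, 0]
i=3: a[3] = 4+1 = 5 → [7, 1, 1, 5, 9, 4, 0]
i=4: a[4] = 9+5 = 14 → [7, 1, 1, 5, 14, 4, 0]
i=5: a[5] = 4+14 = 18 → [7, 1, 1, 5, 14, 18, 0]
i=6: a[6] = 0+18 = 18 → [7, 1, 1, 5, 14, 18, 18]
sum = 64

64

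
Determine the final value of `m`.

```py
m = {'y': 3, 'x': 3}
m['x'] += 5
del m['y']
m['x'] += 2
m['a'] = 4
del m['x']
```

m['x'] = 3+5 = 8 → {'y': 3, 'x': 8}
del 'y' → {'x': 8}
m['x'] = 8+2 = 10 → {'x': 10}
m['a'] = 4 → {'x': 10, 'a': 4}
del 'x' → {'a': 4}

{'a': 4}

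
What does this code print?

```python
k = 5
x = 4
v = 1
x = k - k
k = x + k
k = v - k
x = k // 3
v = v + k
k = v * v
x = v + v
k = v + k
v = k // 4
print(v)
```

x = 5-5 = 0
k = 0+5 = 5
k = 1-5 = -4
x = (-4)//3 = -2
v = 1+(-4) = -3
k = (-3)*(-3) = 9
x = (-3)+(-3) = -6
k = (-3)+9 = 6
v = 6//4 = 1

1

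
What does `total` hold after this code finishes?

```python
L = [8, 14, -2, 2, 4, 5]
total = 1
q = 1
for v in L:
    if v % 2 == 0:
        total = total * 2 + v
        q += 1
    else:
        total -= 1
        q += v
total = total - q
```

v=8: even, total = 1*2+8 = 10; q=2
v=14: even, total = 10*2+14 = 34; q=3
v=-2: even, total = 34*2+(-2) = 66; q=4
v=2: even, total = 66*2+2 = 134; q=5
v=4: even, total = 134*2+4 = 272; q=6
v=5: not even, total = 272-1 = 271; q=11
total-q = 271-11 = 260

260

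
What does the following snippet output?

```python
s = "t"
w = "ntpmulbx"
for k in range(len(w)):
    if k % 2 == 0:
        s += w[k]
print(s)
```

k=0: add 'n' → 'tn'
k=1: skip
k=2: add 'p' → 'tnp'
k=3: skip
k=4: add 'u' → 'tnpu'
k=5: skip
k=6: add 'b' → 'tnpub'
k=7: skip

tnpub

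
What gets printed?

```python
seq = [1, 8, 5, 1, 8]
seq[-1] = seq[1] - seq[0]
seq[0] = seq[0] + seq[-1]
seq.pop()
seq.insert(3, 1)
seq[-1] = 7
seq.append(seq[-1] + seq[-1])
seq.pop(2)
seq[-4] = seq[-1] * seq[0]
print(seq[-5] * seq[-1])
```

112

seq[-1] = seq[1]-seq[0] = 8-1 = 7 → [1, 8, 5, 1, 7]
seq[0] = seq[0]+seq[-1] = 1+7 = 8 → [8, 8, 5, 1, 7]
pop() removes 7 → [8, 8, 5, 1]
insert 1 at 3 → [8, 8, 5, 1, 1]
seq[-1] = 7 → [8, 8, 5, 1, 7]
append seq[-1]+seq[-1] = 7+7 = 14 → [8, 8, 5, 1, 7, 14]
pop(2) removes 5 → [8, 8, 1, 7, 14]
seq[-4] = seq[-1]*seq[0] = 14*8 = 112 → [8, 112, 1, 7, 14]
seq[-5]*seq[-1] = 8*14 = 112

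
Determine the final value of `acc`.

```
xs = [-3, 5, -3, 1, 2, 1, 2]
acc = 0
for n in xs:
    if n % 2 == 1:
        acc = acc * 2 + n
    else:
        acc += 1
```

n=-3: odd, acc = 0*2+(-3) = -3
n=5: odd, acc = (-3)*2+5 = -1
n=-3: odd, acc = (-1)*2+(-3) = -5
n=1: odd, acc = (-5)*2+1 = -9
n=2: not odd, acc = (-9)+1 = -8
n=1: odd, acc = (-8)*2+1 = -15
n=2: not odd, acc = (-15)+1 = -14

-14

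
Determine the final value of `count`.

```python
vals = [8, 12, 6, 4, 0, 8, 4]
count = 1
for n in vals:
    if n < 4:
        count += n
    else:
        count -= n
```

n=8: not <4, count = 1-8 = -7
n=12: not <4, count = (-7)-12 = -19
n=6: not <4, count = (-19)-6 = -25
n=4: not <4, count = (-25)-4 = -29
n=0: <4, count = (-29)+0 = -29
n=8: not <4, count = (-29)-8 = -37
n=4: not <4, count = (-37)-4 = -41

-41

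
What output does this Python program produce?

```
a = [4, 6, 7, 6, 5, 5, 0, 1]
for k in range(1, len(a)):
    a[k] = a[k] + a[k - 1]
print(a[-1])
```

34

k=1: a[1] = 6+4 = 10 → [4, 10, 7, 6, 5, 5, 0, 1]
k=2: a[2] = 7+10 = 17 → [4, 10, 17, 6, 5, 5, 0, 1]
k=3: a[3] = 6+17 = 23 → [4, 10, 17, 23, 5, 5, 0, 1]
k=4: a[4] = 5+23 = 28 → [4, 10, 17, 23, 28, 5, 0, 1]
k=5: a[5] = 5+28 = 33 → [4, 10, 17, 23, 28, 33, 0, 1]
k=6: a[6] = 0+33 = 33 → [4, 10, 17, 23, 28, 33, 33, 1]
k=7: a[7] = 1+33 = 34 → [4, 10, 17, 23, 28, 33, 33, 34]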